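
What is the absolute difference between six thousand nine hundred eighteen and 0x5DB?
Convert six thousand nine hundred eighteen (English words) → 6×1000 + 9×100 + 18 = 6918 (decimal)
Convert 0x5DB (hexadecimal) → 5×256 + 13×16 + 11 = 1499 (decimal)
Compute |6918 - 1499| = 5419
5419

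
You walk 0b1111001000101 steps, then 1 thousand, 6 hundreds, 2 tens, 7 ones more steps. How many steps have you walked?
Convert 0b1111001000101 (binary) → 4096 + 2048 + 1024 + 512 + 64 + 4 + 1 = 7749 (decimal)
Convert 1 thousand, 6 hundreds, 2 tens, 7 ones (place-value notation) → 1×1000 + 6×100 + 2×10 + 7 = 1627 (decimal)
Compute 7749 + 1627 = 9376
9376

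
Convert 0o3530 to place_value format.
Convert 0o3530 (octal) → 3×512 + 5×64 + 3×8 = 1880 (decimal)
Convert 1880 (decimal) → 1880 = 1×1000 + 8×100 + 8×10 → 1 thousand, 8 hundreds, 8 tens (place-value notation)
1 thousand, 8 hundreds, 8 tens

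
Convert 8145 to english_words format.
Convert 8145 (decimal) → 8145 = 8×1000 + 1×100 + 45 → eight thousand one hundred forty-five (English words)
eight thousand one hundred forty-five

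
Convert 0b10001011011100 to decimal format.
Convert 0b10001011011100 (binary) → 8192 + 512 + 128 + 64 + 16 + 8 + 4 = 8924 (decimal)
8924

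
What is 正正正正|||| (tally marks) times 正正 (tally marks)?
Convert 正正正正|||| (tally marks) → 5 + 5 + 5 + 5 + 4 = 24 (decimal)
Convert 正正 (tally marks) → 5 + 5 = 10 (decimal)
Compute 24 × 10 = 240
240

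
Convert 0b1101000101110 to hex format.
Convert 0b1101000101110 (binary) → 4096 + 2048 + 512 + 32 + 8 + 4 + 2 = 6702 (decimal)
Convert 6702 (decimal) → 6702 = 1×4096 + 10×256 + 2×16 + 14 → 0x1A2E (hexadecimal)
0x1A2E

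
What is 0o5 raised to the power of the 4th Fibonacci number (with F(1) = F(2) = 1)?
Convert 0o5 (octal) → 5 (decimal)
Convert the 4th Fibonacci number (with F(1) = F(2) = 1) (Fibonacci index) → 1, 1, 2, 3 → 3 (decimal)
Compute 5 ^ 3 = 125
125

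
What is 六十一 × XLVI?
Convert 六十一 (Chinese numeral) → 6×10 + 1 = 61 (decimal)
Convert XLVI (Roman numeral) → 40 + 5 + 1 = 46 (decimal)
Compute 61 × 46 = 2806
2806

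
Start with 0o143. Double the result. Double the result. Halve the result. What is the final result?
Convert 0o143 (octal) → 1×64 + 4×8 + 3 = 99 (decimal)
Start: 99
99 × 2 = 198
198 × 2 = 396
396 ÷ 2 = 198
198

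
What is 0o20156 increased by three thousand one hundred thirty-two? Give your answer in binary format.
Convert 0o20156 (octal) → 2×4096 + 1×64 + 5×8 + 6 = 8302 (decimal)
Convert three thousand one hundred thirty-two (English words) → 3×1000 + 1×100 + 32 = 3132 (decimal)
Compute 8302 + 3132 = 11434
Convert 11434 (decimal) → 11434 = 8192 + 2048 + 1024 + 128 + 32 + 8 + 2 → 0b10110010101010 (binary)
0b10110010101010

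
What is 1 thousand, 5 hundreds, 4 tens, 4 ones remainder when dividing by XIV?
Convert 1 thousand, 5 hundreds, 4 tens, 4 ones (place-value notation) → 1×1000 + 5×100 + 4×10 + 4 = 1544 (decimal)
Convert XIV (Roman numeral) → 10 + 4 = 14 (decimal)
Compute 1544 mod 14 = 4
4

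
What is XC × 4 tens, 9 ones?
Convert XC (Roman numeral) → 90 (decimal)
Convert 4 tens, 9 ones (place-value notation) → 4×10 + 9 = 49 (decimal)
Compute 90 × 49 = 4410
4410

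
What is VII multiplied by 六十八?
Convert VII (Roman numeral) → 5 + 1 + 1 = 7 (decimal)
Convert 六十八 (Chinese numeral) → 6×10 + 8 = 68 (decimal)
Compute 7 × 68 = 476
476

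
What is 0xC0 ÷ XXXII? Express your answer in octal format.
Convert 0xC0 (hexadecimal) → 12×16 = 192 (decimal)
Convert XXXII (Roman numeral) → 10 + 10 + 10 + 1 + 1 = 32 (decimal)
Compute 192 ÷ 32 = 6
Convert 6 (decimal) → 0o6 (octal)
0o6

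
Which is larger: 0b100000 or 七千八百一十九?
Convert 0b100000 (binary) → 32 (decimal)
Convert 七千八百一十九 (Chinese numeral) → 7×1000 + 8×100 + 1×10 + 9 = 7819 (decimal)
Compare 32 vs 7819: larger = 7819
7819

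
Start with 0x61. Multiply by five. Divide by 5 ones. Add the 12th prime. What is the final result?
Convert 0x61 (hexadecimal) → 6×16 + 1 = 97 (decimal)
Start: 97
Convert five (English words) → 5 (decimal)
97 × 5 = 485
Convert 5 ones (place-value notation) → 5 (decimal)
485 ÷ 5 = 97
Convert the 12th prime (prime index) → 37 (decimal)
97 + 37 = 134
134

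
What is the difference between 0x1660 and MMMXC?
Convert 0x1660 (hexadecimal) → 1×4096 + 6×256 + 6×16 = 5728 (decimal)
Convert MMMXC (Roman numeral) → 1000 + 1000 + 1000 + 90 = 3090 (decimal)
Difference: |5728 - 3090| = 2638
2638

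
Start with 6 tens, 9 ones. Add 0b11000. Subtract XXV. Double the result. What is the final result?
Convert 6 tens, 9 ones (place-value notation) → 6×10 + 9 = 69 (decimal)
Start: 69
Convert 0b11000 (binary) → 16 + 8 = 24 (decimal)
69 + 24 = 93
Convert XXV (Roman numeral) → 10 + 10 + 5 = 25 (decimal)
93 - 25 = 68
68 × 2 = 136
136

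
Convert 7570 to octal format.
Convert 7570 (decimal) → 7570 = 1×4096 + 6×512 + 6×64 + 2×8 + 2 → 0o16622 (octal)
0o16622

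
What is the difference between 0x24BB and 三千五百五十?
Convert 0x24BB (hexadecimal) → 2×4096 + 4×256 + 11×16 + 11 = 9403 (decimal)
Convert 三千五百五十 (Chinese numeral) → 3×1000 + 5×100 + 5×10 = 3550 (decimal)
Difference: |9403 - 3550| = 5853
5853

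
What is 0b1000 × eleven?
Convert 0b1000 (binary) → 8 (decimal)
Convert eleven (English words) → 11 (decimal)
Compute 8 × 11 = 88
88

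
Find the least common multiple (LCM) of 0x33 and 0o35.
Convert 0x33 (hexadecimal) → 3×16 + 3 = 51 (decimal)
Convert 0o35 (octal) → 3×8 + 5 = 29 (decimal)
Compute lcm(51, 29) = 1479
1479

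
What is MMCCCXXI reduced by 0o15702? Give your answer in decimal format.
Convert MMCCCXXI (Roman numeral) → 1000 + 1000 + 100 + 100 + 100 + 10 + 10 + 1 = 2321 (decimal)
Convert 0o15702 (octal) → 1×4096 + 5×512 + 7×64 + 2 = 7106 (decimal)
Compute 2321 - 7106 = -4785
-4785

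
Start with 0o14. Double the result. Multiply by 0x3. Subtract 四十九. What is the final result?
Convert 0o14 (octal) → 1×8 + 4 = 12 (decimal)
Start: 12
12 × 2 = 24
Convert 0x3 (hexadecimal) → 3 (decimal)
24 × 3 = 72
Convert 四十九 (Chinese numeral) → 4×10 + 9 = 49 (decimal)
72 - 49 = 23
23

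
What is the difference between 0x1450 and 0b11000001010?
Convert 0x1450 (hexadecimal) → 1×4096 + 4×256 + 5×16 = 5200 (decimal)
Convert 0b11000001010 (binary) → 1024 + 512 + 8 + 2 = 1546 (decimal)
Difference: |5200 - 1546| = 3654
3654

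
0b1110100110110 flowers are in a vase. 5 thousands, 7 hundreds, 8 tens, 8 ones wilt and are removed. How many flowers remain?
Convert 0b1110100110110 (binary) → 4096 + 2048 + 1024 + 256 + 32 + 16 + 4 + 2 = 7478 (decimal)
Convert 5 thousands, 7 hundreds, 8 tens, 8 ones (place-value notation) → 5×1000 + 7×100 + 8×10 + 8 = 5788 (decimal)
Compute 7478 - 5788 = 1690
1690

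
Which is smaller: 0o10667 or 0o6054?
Convert 0o10667 (octal) → 1×4096 + 6×64 + 6×8 + 7 = 4535 (decimal)
Convert 0o6054 (octal) → 6×512 + 5×8 + 4 = 3116 (decimal)
Compare 4535 vs 3116: smaller = 3116
3116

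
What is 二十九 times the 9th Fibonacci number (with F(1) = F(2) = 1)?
Convert 二十九 (Chinese numeral) → 2×10 + 9 = 29 (decimal)
Convert the 9th Fibonacci number (with F(1) = F(2) = 1) (Fibonacci index) → 1, 1, 2, 3, 5, 8, 13, 21, 34 → 34 (decimal)
Compute 29 × 34 = 986
986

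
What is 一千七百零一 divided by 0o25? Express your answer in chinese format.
Convert 一千七百零一 (Chinese numeral) → 1×1000 + 7×100 + 1 = 1701 (decimal)
Convert 0o25 (octal) → 2×8 + 5 = 21 (decimal)
Compute 1701 ÷ 21 = 81
Convert 81 (decimal) → 81 = 8×10 + 1 → 八十一 (Chinese numeral)
八十一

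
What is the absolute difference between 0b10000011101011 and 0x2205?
Convert 0b10000011101011 (binary) → 8192 + 128 + 64 + 32 + 8 + 2 + 1 = 8427 (decimal)
Convert 0x2205 (hexadecimal) → 2×4096 + 2×256 + 5 = 8709 (decimal)
Compute |8427 - 8709| = 282
282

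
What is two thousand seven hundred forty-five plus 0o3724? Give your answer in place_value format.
Convert two thousand seven hundred forty-five (English words) → 2×1000 + 7×100 + 45 = 2745 (decimal)
Convert 0o3724 (octal) → 3×512 + 7×64 + 2×8 + 4 = 2004 (decimal)
Compute 2745 + 2004 = 4749
Convert 4749 (decimal) → 4749 = 4×1000 + 7×100 + 4×10 + 9 → 4 thousands, 7 hundreds, 4 tens, 9 ones (place-value notation)
4 thousands, 7 hundreds, 4 tens, 9 ones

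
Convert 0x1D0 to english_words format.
Convert 0x1D0 (hexadecimal) → 1×256 + 13×16 = 464 (decimal)
Convert 464 (decimal) → 464 = 4×100 + 64 → four hundred sixty-four (English words)
four hundred sixty-four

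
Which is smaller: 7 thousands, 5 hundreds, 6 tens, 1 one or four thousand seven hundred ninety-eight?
Convert 7 thousands, 5 hundreds, 6 tens, 1 one (place-value notation) → 7×1000 + 5×100 + 6×10 + 1 = 7561 (decimal)
Convert four thousand seven hundred ninety-eight (English words) → 4×1000 + 7×100 + 98 = 4798 (decimal)
Compare 7561 vs 4798: smaller = 4798
4798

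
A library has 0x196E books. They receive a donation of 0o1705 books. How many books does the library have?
Convert 0x196E (hexadecimal) → 1×4096 + 9×256 + 6×16 + 14 = 6510 (decimal)
Convert 0o1705 (octal) → 1×512 + 7×64 + 5 = 965 (decimal)
Compute 6510 + 965 = 7475
7475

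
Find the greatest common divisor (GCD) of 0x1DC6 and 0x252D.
Convert 0x1DC6 (hexadecimal) → 1×4096 + 13×256 + 12×16 + 6 = 7622 (decimal)
Convert 0x252D (hexadecimal) → 2×4096 + 5×256 + 2×16 + 13 = 9517 (decimal)
Compute gcd(7622, 9517) = 1
1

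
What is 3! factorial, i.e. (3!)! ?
Convert 3! (factorial) → 6 (decimal)
Compute 6! = 720
720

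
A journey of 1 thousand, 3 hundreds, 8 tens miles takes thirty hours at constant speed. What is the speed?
Convert 1 thousand, 3 hundreds, 8 tens (place-value notation) → 1×1000 + 3×100 + 8×10 = 1380 (decimal)
Convert thirty (English words) → 30 (decimal)
Compute 1380 ÷ 30 = 46
46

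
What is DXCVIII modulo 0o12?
Convert DXCVIII (Roman numeral) → 500 + 90 + 5 + 1 + 1 + 1 = 598 (decimal)
Convert 0o12 (octal) → 1×8 + 2 = 10 (decimal)
Compute 598 mod 10 = 8
8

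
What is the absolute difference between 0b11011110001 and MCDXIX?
Convert 0b11011110001 (binary) → 1024 + 512 + 128 + 64 + 32 + 16 + 1 = 1777 (decimal)
Convert MCDXIX (Roman numeral) → 1000 + 400 + 10 + 9 = 1419 (decimal)
Compute |1777 - 1419| = 358
358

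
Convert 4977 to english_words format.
Convert 4977 (decimal) → 4977 = 4×1000 + 9×100 + 77 → four thousand nine hundred seventy-seven (English words)
four thousand nine hundred seventy-seven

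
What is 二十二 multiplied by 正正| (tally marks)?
Convert 二十二 (Chinese numeral) → 2×10 + 2 = 22 (decimal)
Convert 正正| (tally marks) → 5 + 5 + 1 = 11 (decimal)
Compute 22 × 11 = 242
242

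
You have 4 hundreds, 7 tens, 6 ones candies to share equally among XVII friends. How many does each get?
Convert 4 hundreds, 7 tens, 6 ones (place-value notation) → 4×100 + 7×10 + 6 = 476 (decimal)
Convert XVII (Roman numeral) → 10 + 5 + 1 + 1 = 17 (decimal)
Compute 476 ÷ 17 = 28
28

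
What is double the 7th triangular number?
The 7th triangular number = 7×8/2 = 28
Compute 28 × 2 = 56
56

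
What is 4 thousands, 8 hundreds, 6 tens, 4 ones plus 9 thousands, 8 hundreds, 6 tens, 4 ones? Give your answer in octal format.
Convert 4 thousands, 8 hundreds, 6 tens, 4 ones (place-value notation) → 4×1000 + 8×100 + 6×10 + 4 = 4864 (decimal)
Convert 9 thousands, 8 hundreds, 6 tens, 4 ones (place-value notation) → 9×1000 + 8×100 + 6×10 + 4 = 9864 (decimal)
Compute 4864 + 9864 = 14728
Convert 14728 (decimal) → 14728 = 3×4096 + 4×512 + 6×64 + 1×8 → 0o34610 (octal)
0o34610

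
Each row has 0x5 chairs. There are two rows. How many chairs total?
Convert 0x5 (hexadecimal) → 5 (decimal)
Convert two (English words) → 2 (decimal)
Compute 5 × 2 = 10
10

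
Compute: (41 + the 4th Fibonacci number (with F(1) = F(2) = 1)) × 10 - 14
Convert the 4th Fibonacci number (with F(1) = F(2) = 1) (Fibonacci index) → 1, 1, 2, 3 → 3 (decimal)
Expression in decimal: (41 + 3) × 10 - 14
Parentheses first: 41 + 3 = 44
Multiply: 44 × 10 = 440
Subtract: 440 - 14 = 426
426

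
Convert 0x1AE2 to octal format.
Convert 0x1AE2 (hexadecimal) → 1×4096 + 10×256 + 14×16 + 2 = 6882 (decimal)
Convert 6882 (decimal) → 6882 = 1×4096 + 5×512 + 3×64 + 4×8 + 2 → 0o15342 (octal)
0o15342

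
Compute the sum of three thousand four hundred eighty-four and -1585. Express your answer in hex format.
Convert three thousand four hundred eighty-four (English words) → 3×1000 + 4×100 + 84 = 3484 (decimal)
Compute 3484 + -1585 = 1899
Convert 1899 (decimal) → 1899 = 7×256 + 6×16 + 11 → 0x76B (hexadecimal)
0x76B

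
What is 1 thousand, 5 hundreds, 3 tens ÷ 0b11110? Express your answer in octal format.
Convert 1 thousand, 5 hundreds, 3 tens (place-value notation) → 1×1000 + 5×100 + 3×10 = 1530 (decimal)
Convert 0b11110 (binary) → 16 + 8 + 4 + 2 = 30 (decimal)
Compute 1530 ÷ 30 = 51
Convert 51 (decimal) → 51 = 6×8 + 3 → 0o63 (octal)
0o63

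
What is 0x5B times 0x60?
Convert 0x5B (hexadecimal) → 5×16 + 11 = 91 (decimal)
Convert 0x60 (hexadecimal) → 6×16 = 96 (decimal)
Compute 91 × 96 = 8736
8736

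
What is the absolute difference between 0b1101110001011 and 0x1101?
Convert 0b1101110001011 (binary) → 4096 + 2048 + 512 + 256 + 128 + 8 + 2 + 1 = 7051 (decimal)
Convert 0x1101 (hexadecimal) → 1×4096 + 1×256 + 1 = 4353 (decimal)
Compute |7051 - 4353| = 2698
2698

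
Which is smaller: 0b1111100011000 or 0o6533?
Convert 0b1111100011000 (binary) → 4096 + 2048 + 1024 + 512 + 256 + 16 + 8 = 7960 (decimal)
Convert 0o6533 (octal) → 6×512 + 5×64 + 3×8 + 3 = 3419 (decimal)
Compare 7960 vs 3419: smaller = 3419
3419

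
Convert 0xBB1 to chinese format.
Convert 0xBB1 (hexadecimal) → 11×256 + 11×16 + 1 = 2993 (decimal)
Convert 2993 (decimal) → 2993 = 2×1000 + 9×100 + 9×10 + 3 → 二千九百九十三 (Chinese numeral)
二千九百九十三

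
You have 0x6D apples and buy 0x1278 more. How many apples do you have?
Convert 0x6D (hexadecimal) → 6×16 + 13 = 109 (decimal)
Convert 0x1278 (hexadecimal) → 1×4096 + 2×256 + 7×16 + 8 = 4728 (decimal)
Compute 109 + 4728 = 4837
4837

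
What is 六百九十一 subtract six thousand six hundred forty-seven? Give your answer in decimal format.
Convert 六百九十一 (Chinese numeral) → 6×100 + 9×10 + 1 = 691 (decimal)
Convert six thousand six hundred forty-seven (English words) → 6×1000 + 6×100 + 47 = 6647 (decimal)
Compute 691 - 6647 = -5956
-5956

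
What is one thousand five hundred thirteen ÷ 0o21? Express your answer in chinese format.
Convert one thousand five hundred thirteen (English words) → 1×1000 + 5×100 + 13 = 1513 (decimal)
Convert 0o21 (octal) → 2×8 + 1 = 17 (decimal)
Compute 1513 ÷ 17 = 89
Convert 89 (decimal) → 89 = 8×10 + 9 → 八十九 (Chinese numeral)
八十九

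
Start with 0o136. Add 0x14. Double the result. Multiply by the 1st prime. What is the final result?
Convert 0o136 (octal) → 1×64 + 3×8 + 6 = 94 (decimal)
Start: 94
Convert 0x14 (hexadecimal) → 1×16 + 4 = 20 (decimal)
94 + 20 = 114
114 × 2 = 228
Convert the 1st prime (prime index) → 2 (decimal)
228 × 2 = 456
456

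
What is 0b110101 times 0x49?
Convert 0b110101 (binary) → 32 + 16 + 4 + 1 = 53 (decimal)
Convert 0x49 (hexadecimal) → 4×16 + 9 = 73 (decimal)
Compute 53 × 73 = 3869
3869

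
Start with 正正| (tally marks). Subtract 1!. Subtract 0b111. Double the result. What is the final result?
Convert 正正| (tally marks) → 5 + 5 + 1 = 11 (decimal)
Start: 11
Convert 1! (factorial) → 1 (decimal)
11 - 1 = 10
Convert 0b111 (binary) → 4 + 2 + 1 = 7 (decimal)
10 - 7 = 3
3 × 2 = 6
6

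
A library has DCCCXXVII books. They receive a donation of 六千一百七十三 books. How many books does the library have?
Convert DCCCXXVII (Roman numeral) → 500 + 100 + 100 + 100 + 10 + 10 + 5 + 1 + 1 = 827 (decimal)
Convert 六千一百七十三 (Chinese numeral) → 6×1000 + 1×100 + 7×10 + 3 = 6173 (decimal)
Compute 827 + 6173 = 7000
7000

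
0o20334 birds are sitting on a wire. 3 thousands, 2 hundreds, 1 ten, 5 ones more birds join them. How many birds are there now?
Convert 0o20334 (octal) → 2×4096 + 3×64 + 3×8 + 4 = 8412 (decimal)
Convert 3 thousands, 2 hundreds, 1 ten, 5 ones (place-value notation) → 3×1000 + 2×100 + 1×10 + 5 = 3215 (decimal)
Compute 8412 + 3215 = 11627
11627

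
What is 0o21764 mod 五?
Convert 0o21764 (octal) → 2×4096 + 1×512 + 7×64 + 6×8 + 4 = 9204 (decimal)
Convert 五 (Chinese numeral) → 5 (decimal)
Compute 9204 mod 5 = 4
4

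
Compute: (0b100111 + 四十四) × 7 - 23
Convert 0b100111 (binary) → 32 + 4 + 2 + 1 = 39 (decimal)
Convert 四十四 (Chinese numeral) → 4×10 + 4 = 44 (decimal)
Expression in decimal: (39 + 44) × 7 - 23
Parentheses first: 39 + 44 = 83
Multiply: 83 × 7 = 581
Subtract: 581 - 23 = 558
558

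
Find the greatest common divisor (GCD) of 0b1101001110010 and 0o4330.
Convert 0b1101001110010 (binary) → 4096 + 2048 + 512 + 64 + 32 + 16 + 2 = 6770 (decimal)
Convert 0o4330 (octal) → 4×512 + 3×64 + 3×8 = 2264 (decimal)
Compute gcd(6770, 2264) = 2
2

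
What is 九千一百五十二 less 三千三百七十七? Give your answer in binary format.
Convert 九千一百五十二 (Chinese numeral) → 9×1000 + 1×100 + 5×10 + 2 = 9152 (decimal)
Convert 三千三百七十七 (Chinese numeral) → 3×1000 + 3×100 + 7×10 + 7 = 3377 (decimal)
Compute 9152 - 3377 = 5775
Convert 5775 (decimal) → 5775 = 4096 + 1024 + 512 + 128 + 8 + 4 + 2 + 1 → 0b1011010001111 (binary)
0b1011010001111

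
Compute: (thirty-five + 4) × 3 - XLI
Convert thirty-five (English words) → 35 (decimal)
Convert XLI (Roman numeral) → 40 + 1 = 41 (decimal)
Expression in decimal: (35 + 4) × 3 - 41
Parentheses first: 35 + 4 = 39
Multiply: 39 × 3 = 117
Subtract: 117 - 41 = 76
76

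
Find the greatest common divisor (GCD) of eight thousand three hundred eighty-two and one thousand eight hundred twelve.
Convert eight thousand three hundred eighty-two (English words) → 8×1000 + 3×100 + 82 = 8382 (decimal)
Convert one thousand eight hundred twelve (English words) → 1×1000 + 8×100 + 12 = 1812 (decimal)
Compute gcd(8382, 1812) = 6
6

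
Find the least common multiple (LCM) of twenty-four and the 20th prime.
Convert twenty-four (English words) → 24 (decimal)
Convert the 20th prime (prime index) → 71 (decimal)
Compute lcm(24, 71) = 1704
1704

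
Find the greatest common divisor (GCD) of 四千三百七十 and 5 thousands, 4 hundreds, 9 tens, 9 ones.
Convert 四千三百七十 (Chinese numeral) → 4×1000 + 3×100 + 7×10 = 4370 (decimal)
Convert 5 thousands, 4 hundreds, 9 tens, 9 ones (place-value notation) → 5×1000 + 4×100 + 9×10 + 9 = 5499 (decimal)
Compute gcd(4370, 5499) = 1
1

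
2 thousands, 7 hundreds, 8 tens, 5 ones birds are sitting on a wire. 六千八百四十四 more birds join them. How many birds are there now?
Convert 2 thousands, 7 hundreds, 8 tens, 5 ones (place-value notation) → 2×1000 + 7×100 + 8×10 + 5 = 2785 (decimal)
Convert 六千八百四十四 (Chinese numeral) → 6×1000 + 8×100 + 4×10 + 4 = 6844 (decimal)
Compute 2785 + 6844 = 9629
9629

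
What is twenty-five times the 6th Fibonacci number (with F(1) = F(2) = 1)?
Convert twenty-five (English words) → 25 (decimal)
Convert the 6th Fibonacci number (with F(1) = F(2) = 1) (Fibonacci index) → 1, 1, 2, 3, 5, 8 → 8 (decimal)
Compute 25 × 8 = 200
200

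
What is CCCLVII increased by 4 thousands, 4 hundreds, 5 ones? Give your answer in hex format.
Convert CCCLVII (Roman numeral) → 100 + 100 + 100 + 50 + 5 + 1 + 1 = 357 (decimal)
Convert 4 thousands, 4 hundreds, 5 ones (place-value notation) → 4×1000 + 4×100 + 5 = 4405 (decimal)
Compute 357 + 4405 = 4762
Convert 4762 (decimal) → 4762 = 1×4096 + 2×256 + 9×16 + 10 → 0x129A (hexadecimal)
0x129A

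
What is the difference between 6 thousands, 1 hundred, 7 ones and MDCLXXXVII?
Convert 6 thousands, 1 hundred, 7 ones (place-value notation) → 6×1000 + 1×100 + 7 = 6107 (decimal)
Convert MDCLXXXVII (Roman numeral) → 1000 + 500 + 100 + 50 + 10 + 10 + 10 + 5 + 1 + 1 = 1687 (decimal)
Difference: |6107 - 1687| = 4420
4420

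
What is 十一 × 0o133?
Convert 十一 (Chinese numeral) → 1×10 + 1 = 11 (decimal)
Convert 0o133 (octal) → 1×64 + 3×8 + 3 = 91 (decimal)
Compute 11 × 91 = 1001
1001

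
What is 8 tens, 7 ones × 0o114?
Convert 8 tens, 7 ones (place-value notation) → 8×10 + 7 = 87 (decimal)
Convert 0o114 (octal) → 1×64 + 1×8 + 4 = 76 (decimal)
Compute 87 × 76 = 6612
6612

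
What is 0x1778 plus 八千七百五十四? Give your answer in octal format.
Convert 0x1778 (hexadecimal) → 1×4096 + 7×256 + 7×16 + 8 = 6008 (decimal)
Convert 八千七百五十四 (Chinese numeral) → 8×1000 + 7×100 + 5×10 + 4 = 8754 (decimal)
Compute 6008 + 8754 = 14762
Convert 14762 (decimal) → 14762 = 3×4096 + 4×512 + 6×64 + 5×8 + 2 → 0o34652 (octal)
0o34652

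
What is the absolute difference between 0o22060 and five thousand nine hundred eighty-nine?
Convert 0o22060 (octal) → 2×4096 + 2×512 + 6×8 = 9264 (decimal)
Convert five thousand nine hundred eighty-nine (English words) → 5×1000 + 9×100 + 89 = 5989 (decimal)
Compute |9264 - 5989| = 3275
3275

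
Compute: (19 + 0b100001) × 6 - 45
Convert 0b100001 (binary) → 32 + 1 = 33 (decimal)
Expression in decimal: (19 + 33) × 6 - 45
Parentheses first: 19 + 33 = 52
Multiply: 52 × 6 = 312
Subtract: 312 - 45 = 267
267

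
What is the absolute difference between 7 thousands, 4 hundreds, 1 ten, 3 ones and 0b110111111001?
Convert 7 thousands, 4 hundreds, 1 ten, 3 ones (place-value notation) → 7×1000 + 4×100 + 1×10 + 3 = 7413 (decimal)
Convert 0b110111111001 (binary) → 2048 + 1024 + 256 + 128 + 64 + 32 + 16 + 8 + 1 = 3577 (decimal)
Compute |7413 - 3577| = 3836
3836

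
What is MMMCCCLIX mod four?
Convert MMMCCCLIX (Roman numeral) → 1000 + 1000 + 1000 + 100 + 100 + 100 + 50 + 9 = 3359 (decimal)
Convert four (English words) → 4 (decimal)
Compute 3359 mod 4 = 3
3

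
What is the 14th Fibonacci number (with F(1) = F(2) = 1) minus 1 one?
The 14th Fibonacci number (with F(1) = F(2) = 1): 1, 1, 2, 3, 5, 8, 13, 21, 34, 55, 89, 144, 233, 377 → 377
Convert 1 one (place-value notation) → 1 (decimal)
Compute 377 - 1 = 376
376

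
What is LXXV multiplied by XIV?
Convert LXXV (Roman numeral) → 50 + 10 + 10 + 5 = 75 (decimal)
Convert XIV (Roman numeral) → 10 + 4 = 14 (decimal)
Compute 75 × 14 = 1050
1050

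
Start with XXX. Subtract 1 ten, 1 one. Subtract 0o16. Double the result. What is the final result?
Convert XXX (Roman numeral) → 10 + 10 + 10 = 30 (decimal)
Start: 30
Convert 1 ten, 1 one (place-value notation) → 1×10 + 1 = 11 (decimal)
30 - 11 = 19
Convert 0o16 (octal) → 1×8 + 6 = 14 (decimal)
19 - 14 = 5
5 × 2 = 10
10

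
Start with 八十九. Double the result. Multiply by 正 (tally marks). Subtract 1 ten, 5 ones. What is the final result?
Convert 八十九 (Chinese numeral) → 8×10 + 9 = 89 (decimal)
Start: 89
89 × 2 = 178
Convert 正 (tally marks) → 5 (decimal)
178 × 5 = 890
Convert 1 ten, 5 ones (place-value notation) → 1×10 + 5 = 15 (decimal)
890 - 15 = 875
875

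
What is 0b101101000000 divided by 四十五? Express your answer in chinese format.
Convert 0b101101000000 (binary) → 2048 + 512 + 256 + 64 = 2880 (decimal)
Convert 四十五 (Chinese numeral) → 4×10 + 5 = 45 (decimal)
Compute 2880 ÷ 45 = 64
Convert 64 (decimal) → 64 = 6×10 + 4 → 六十四 (Chinese numeral)
六十四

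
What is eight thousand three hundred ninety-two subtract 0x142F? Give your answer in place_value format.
Convert eight thousand three hundred ninety-two (English words) → 8×1000 + 3×100 + 92 = 8392 (decimal)
Convert 0x142F (hexadecimal) → 1×4096 + 4×256 + 2×16 + 15 = 5167 (decimal)
Compute 8392 - 5167 = 3225
Convert 3225 (decimal) → 3225 = 3×1000 + 2×100 + 2×10 + 5 → 3 thousands, 2 hundreds, 2 tens, 5 ones (place-value notation)
3 thousands, 2 hundreds, 2 tens, 5 ones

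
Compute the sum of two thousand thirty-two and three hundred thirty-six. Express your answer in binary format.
Convert two thousand thirty-two (English words) → 2×1000 + 32 = 2032 (decimal)
Convert three hundred thirty-six (English words) → 3×100 + 36 = 336 (decimal)
Compute 2032 + 336 = 2368
Convert 2368 (decimal) → 2368 = 2048 + 256 + 64 → 0b100101000000 (binary)
0b100101000000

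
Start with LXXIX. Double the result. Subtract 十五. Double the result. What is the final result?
Convert LXXIX (Roman numeral) → 50 + 10 + 10 + 9 = 79 (decimal)
Start: 79
79 × 2 = 158
Convert 十五 (Chinese numeral) → 1×10 + 5 = 15 (decimal)
158 - 15 = 143
143 × 2 = 286
286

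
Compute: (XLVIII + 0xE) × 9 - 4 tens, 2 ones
Convert XLVIII (Roman numeral) → 40 + 5 + 1 + 1 + 1 = 48 (decimal)
Convert 0xE (hexadecimal) → 14 (decimal)
Convert 4 tens, 2 ones (place-value notation) → 4×10 + 2 = 42 (decimal)
Expression in decimal: (48 + 14) × 9 - 42
Parentheses first: 48 + 14 = 62
Multiply: 62 × 9 = 558
Subtract: 558 - 42 = 516
516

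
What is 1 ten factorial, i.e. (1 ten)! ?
Convert 1 ten (place-value notation) → 1×10 = 10 (decimal)
Compute 10! = 3628800
3628800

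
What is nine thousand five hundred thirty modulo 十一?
Convert nine thousand five hundred thirty (English words) → 9×1000 + 5×100 + 30 = 9530 (decimal)
Convert 十一 (Chinese numeral) → 1×10 + 1 = 11 (decimal)
Compute 9530 mod 11 = 4
4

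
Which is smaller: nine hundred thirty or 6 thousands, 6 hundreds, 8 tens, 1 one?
Convert nine hundred thirty (English words) → 9×100 + 30 = 930 (decimal)
Convert 6 thousands, 6 hundreds, 8 tens, 1 one (place-value notation) → 6×1000 + 6×100 + 8×10 + 1 = 6681 (decimal)
Compare 930 vs 6681: smaller = 930
930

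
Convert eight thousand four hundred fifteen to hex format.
Convert eight thousand four hundred fifteen (English words) → 8×1000 + 4×100 + 15 = 8415 (decimal)
Convert 8415 (decimal) → 8415 = 2×4096 + 13×16 + 15 → 0x20DF (hexadecimal)
0x20DF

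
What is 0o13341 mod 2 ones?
Convert 0o13341 (octal) → 1×4096 + 3×512 + 3×64 + 4×8 + 1 = 5857 (decimal)
Convert 2 ones (place-value notation) → 2 (decimal)
Compute 5857 mod 2 = 1
1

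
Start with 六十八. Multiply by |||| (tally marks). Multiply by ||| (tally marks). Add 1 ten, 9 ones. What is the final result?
Convert 六十八 (Chinese numeral) → 6×10 + 8 = 68 (decimal)
Start: 68
Convert |||| (tally marks) → 4 (decimal)
68 × 4 = 272
Convert ||| (tally marks) → 3 (decimal)
272 × 3 = 816
Convert 1 ten, 9 ones (place-value notation) → 1×10 + 9 = 19 (decimal)
816 + 19 = 835
835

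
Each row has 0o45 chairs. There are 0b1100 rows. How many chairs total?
Convert 0o45 (octal) → 4×8 + 5 = 37 (decimal)
Convert 0b1100 (binary) → 8 + 4 = 12 (decimal)
Compute 37 × 12 = 444
444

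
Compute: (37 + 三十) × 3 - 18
Convert 三十 (Chinese numeral) → 3×10 = 30 (decimal)
Expression in decimal: (37 + 30) × 3 - 18
Parentheses first: 37 + 30 = 67
Multiply: 67 × 3 = 201
Subtract: 201 - 18 = 183
183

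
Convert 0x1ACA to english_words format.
Convert 0x1ACA (hexadecimal) → 1×4096 + 10×256 + 12×16 + 10 = 6858 (decimal)
Convert 6858 (decimal) → 6858 = 6×1000 + 8×100 + 58 → six thousand eight hundred fifty-eight (English words)
six thousand eight hundred fifty-eight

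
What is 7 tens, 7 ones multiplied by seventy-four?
Convert 7 tens, 7 ones (place-value notation) → 7×10 + 7 = 77 (decimal)
Convert seventy-four (English words) → 74 (decimal)
Compute 77 × 74 = 5698
5698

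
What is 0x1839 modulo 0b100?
Convert 0x1839 (hexadecimal) → 1×4096 + 8×256 + 3×16 + 9 = 6201 (decimal)
Convert 0b100 (binary) → 4 (decimal)
Compute 6201 mod 4 = 1
1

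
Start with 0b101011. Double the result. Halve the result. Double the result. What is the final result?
Convert 0b101011 (binary) → 32 + 8 + 2 + 1 = 43 (decimal)
Start: 43
43 × 2 = 86
86 ÷ 2 = 43
43 × 2 = 86
86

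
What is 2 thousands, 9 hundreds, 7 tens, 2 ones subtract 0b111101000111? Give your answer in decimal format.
Convert 2 thousands, 9 hundreds, 7 tens, 2 ones (place-value notation) → 2×1000 + 9×100 + 7×10 + 2 = 2972 (decimal)
Convert 0b111101000111 (binary) → 2048 + 1024 + 512 + 256 + 64 + 4 + 2 + 1 = 3911 (decimal)
Compute 2972 - 3911 = -939
-939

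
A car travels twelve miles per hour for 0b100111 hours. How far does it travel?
Convert twelve (English words) → 12 (decimal)
Convert 0b100111 (binary) → 32 + 4 + 2 + 1 = 39 (decimal)
Compute 12 × 39 = 468
468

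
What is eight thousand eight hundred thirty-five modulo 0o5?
Convert eight thousand eight hundred thirty-five (English words) → 8×1000 + 8×100 + 35 = 8835 (decimal)
Convert 0o5 (octal) → 5 (decimal)
Compute 8835 mod 5 = 0
0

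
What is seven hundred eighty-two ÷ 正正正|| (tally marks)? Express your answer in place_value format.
Convert seven hundred eighty-two (English words) → 7×100 + 82 = 782 (decimal)
Convert 正正正|| (tally marks) → 5 + 5 + 5 + 2 = 17 (decimal)
Compute 782 ÷ 17 = 46
Convert 46 (decimal) → 46 = 4×10 + 6 → 4 tens, 6 ones (place-value notation)
4 tens, 6 ones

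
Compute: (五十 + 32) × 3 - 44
Convert 五十 (Chinese numeral) → 5×10 = 50 (decimal)
Expression in decimal: (50 + 32) × 3 - 44
Parentheses first: 50 + 32 = 82
Multiply: 82 × 3 = 246
Subtract: 246 - 44 = 202
202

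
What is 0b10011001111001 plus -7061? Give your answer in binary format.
Convert 0b10011001111001 (binary) → 8192 + 1024 + 512 + 64 + 32 + 16 + 8 + 1 = 9849 (decimal)
Compute 9849 + -7061 = 2788
Convert 2788 (decimal) → 2788 = 2048 + 512 + 128 + 64 + 32 + 4 → 0b101011100100 (binary)
0b101011100100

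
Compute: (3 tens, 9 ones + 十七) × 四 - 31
Convert 3 tens, 9 ones (place-value notation) → 3×10 + 9 = 39 (decimal)
Convert 十七 (Chinese numeral) → 1×10 + 7 = 17 (decimal)
Convert 四 (Chinese numeral) → 4 (decimal)
Expression in decimal: (39 + 17) × 4 - 31
Parentheses first: 39 + 17 = 56
Multiply: 56 × 4 = 224
Subtract: 224 - 31 = 193
193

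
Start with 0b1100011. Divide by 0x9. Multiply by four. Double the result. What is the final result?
Convert 0b1100011 (binary) → 64 + 32 + 2 + 1 = 99 (decimal)
Start: 99
Convert 0x9 (hexadecimal) → 9 (decimal)
99 ÷ 9 = 11
Convert four (English words) → 4 (decimal)
11 × 4 = 44
44 × 2 = 88
88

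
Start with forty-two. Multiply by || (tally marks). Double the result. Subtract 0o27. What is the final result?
Convert forty-two (English words) → 42 (decimal)
Start: 42
Convert || (tally marks) → 2 (decimal)
42 × 2 = 84
84 × 2 = 168
Convert 0o27 (octal) → 2×8 + 7 = 23 (decimal)
168 - 23 = 145
145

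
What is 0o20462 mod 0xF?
Convert 0o20462 (octal) → 2×4096 + 4×64 + 6×8 + 2 = 8498 (decimal)
Convert 0xF (hexadecimal) → 15 (decimal)
Compute 8498 mod 15 = 8
8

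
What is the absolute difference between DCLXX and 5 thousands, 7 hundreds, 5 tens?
Convert DCLXX (Roman numeral) → 500 + 100 + 50 + 10 + 10 = 670 (decimal)
Convert 5 thousands, 7 hundreds, 5 tens (place-value notation) → 5×1000 + 7×100 + 5×10 = 5750 (decimal)
Compute |670 - 5750| = 5080
5080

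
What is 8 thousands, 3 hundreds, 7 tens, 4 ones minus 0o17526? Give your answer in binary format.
Convert 8 thousands, 3 hundreds, 7 tens, 4 ones (place-value notation) → 8×1000 + 3×100 + 7×10 + 4 = 8374 (decimal)
Convert 0o17526 (octal) → 1×4096 + 7×512 + 5×64 + 2×8 + 6 = 8022 (decimal)
Compute 8374 - 8022 = 352
Convert 352 (decimal) → 352 = 256 + 64 + 32 → 0b101100000 (binary)
0b101100000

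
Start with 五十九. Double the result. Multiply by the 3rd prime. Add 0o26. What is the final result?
Convert 五十九 (Chinese numeral) → 5×10 + 9 = 59 (decimal)
Start: 59
59 × 2 = 118
Convert the 3rd prime (prime index) → 5 (decimal)
118 × 5 = 590
Convert 0o26 (octal) → 2×8 + 6 = 22 (decimal)
590 + 22 = 612
612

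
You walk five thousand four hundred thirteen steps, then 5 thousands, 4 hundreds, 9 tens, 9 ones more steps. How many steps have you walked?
Convert five thousand four hundred thirteen (English words) → 5×1000 + 4×100 + 13 = 5413 (decimal)
Convert 5 thousands, 4 hundreds, 9 tens, 9 ones (place-value notation) → 5×1000 + 4×100 + 9×10 + 9 = 5499 (decimal)
Compute 5413 + 5499 = 10912
10912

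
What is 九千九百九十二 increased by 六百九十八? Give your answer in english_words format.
Convert 九千九百九十二 (Chinese numeral) → 9×1000 + 9×100 + 9×10 + 2 = 9992 (decimal)
Convert 六百九十八 (Chinese numeral) → 6×100 + 9×10 + 8 = 698 (decimal)
Compute 9992 + 698 = 10690
Convert 10690 (decimal) → 10690 = 10×1000 + 6×100 + 90 → ten thousand six hundred ninety (English words)
ten thousand six hundred ninety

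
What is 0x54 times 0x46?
Convert 0x54 (hexadecimal) → 5×16 + 4 = 84 (decimal)
Convert 0x46 (hexadecimal) → 4×16 + 6 = 70 (decimal)
Compute 84 × 70 = 5880
5880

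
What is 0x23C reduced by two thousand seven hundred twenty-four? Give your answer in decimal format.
Convert 0x23C (hexadecimal) → 2×256 + 3×16 + 12 = 572 (decimal)
Convert two thousand seven hundred twenty-four (English words) → 2×1000 + 7×100 + 24 = 2724 (decimal)
Compute 572 - 2724 = -2152
-2152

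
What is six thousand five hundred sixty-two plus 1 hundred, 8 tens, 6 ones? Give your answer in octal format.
Convert six thousand five hundred sixty-two (English words) → 6×1000 + 5×100 + 62 = 6562 (decimal)
Convert 1 hundred, 8 tens, 6 ones (place-value notation) → 1×100 + 8×10 + 6 = 186 (decimal)
Compute 6562 + 186 = 6748
Convert 6748 (decimal) → 6748 = 1×4096 + 5×512 + 1×64 + 3×8 + 4 → 0o15134 (octal)
0o15134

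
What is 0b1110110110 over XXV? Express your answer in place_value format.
Convert 0b1110110110 (binary) → 512 + 256 + 128 + 32 + 16 + 4 + 2 = 950 (decimal)
Convert XXV (Roman numeral) → 10 + 10 + 5 = 25 (decimal)
Compute 950 ÷ 25 = 38
Convert 38 (decimal) → 38 = 3×10 + 8 → 3 tens, 8 ones (place-value notation)
3 tens, 8 ones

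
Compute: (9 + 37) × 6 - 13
Parentheses first: 9 + 37 = 46
Multiply: 46 × 6 = 276
Subtract: 276 - 13 = 263
263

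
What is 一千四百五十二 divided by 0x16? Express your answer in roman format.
Convert 一千四百五十二 (Chinese numeral) → 1×1000 + 4×100 + 5×10 + 2 = 1452 (decimal)
Convert 0x16 (hexadecimal) → 1×16 + 6 = 22 (decimal)
Compute 1452 ÷ 22 = 66
Convert 66 (decimal) → 66 = 50 + 10 + 5 + 1 → LXVI (Roman numeral)
LXVI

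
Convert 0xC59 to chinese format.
Convert 0xC59 (hexadecimal) → 12×256 + 5×16 + 9 = 3161 (decimal)
Convert 3161 (decimal) → 3161 = 3×1000 + 1×100 + 6×10 + 1 → 三千一百六十一 (Chinese numeral)
三千一百六十一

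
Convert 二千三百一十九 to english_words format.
Convert 二千三百一十九 (Chinese numeral) → 2×1000 + 3×100 + 1×10 + 9 = 2319 (decimal)
Convert 2319 (decimal) → 2319 = 2×1000 + 3×100 + 19 → two thousand three hundred nineteen (English words)
two thousand three hundred nineteen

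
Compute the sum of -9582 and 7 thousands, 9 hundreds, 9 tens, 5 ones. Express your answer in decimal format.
Convert 7 thousands, 9 hundreds, 9 tens, 5 ones (place-value notation) → 7×1000 + 9×100 + 9×10 + 5 = 7995 (decimal)
Compute -9582 + 7995 = -1587
-1587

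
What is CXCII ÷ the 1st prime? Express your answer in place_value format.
Convert CXCII (Roman numeral) → 100 + 90 + 1 + 1 = 192 (decimal)
Convert the 1st prime (prime index) → 2 (decimal)
Compute 192 ÷ 2 = 96
Convert 96 (decimal) → 96 = 9×10 + 6 → 9 tens, 6 ones (place-value notation)
9 tens, 6 ones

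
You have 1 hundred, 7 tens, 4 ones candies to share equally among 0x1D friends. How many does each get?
Convert 1 hundred, 7 tens, 4 ones (place-value notation) → 1×100 + 7×10 + 4 = 174 (decimal)
Convert 0x1D (hexadecimal) → 1×16 + 13 = 29 (decimal)
Compute 174 ÷ 29 = 6
6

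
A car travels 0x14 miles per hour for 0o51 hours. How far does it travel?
Convert 0x14 (hexadecimal) → 1×16 + 4 = 20 (decimal)
Convert 0o51 (octal) → 5×8 + 1 = 41 (decimal)
Compute 20 × 41 = 820
820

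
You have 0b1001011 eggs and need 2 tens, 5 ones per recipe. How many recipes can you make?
Convert 0b1001011 (binary) → 64 + 8 + 2 + 1 = 75 (decimal)
Convert 2 tens, 5 ones (place-value notation) → 2×10 + 5 = 25 (decimal)
Compute 75 ÷ 25 = 3
3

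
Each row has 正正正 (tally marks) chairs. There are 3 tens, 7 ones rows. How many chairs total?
Convert 正正正 (tally marks) → 5 + 5 + 5 = 15 (decimal)
Convert 3 tens, 7 ones (place-value notation) → 3×10 + 7 = 37 (decimal)
Compute 15 × 37 = 555
555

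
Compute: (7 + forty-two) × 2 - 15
Convert forty-two (English words) → 42 (decimal)
Expression in decimal: (7 + 42) × 2 - 15
Parentheses first: 7 + 42 = 49
Multiply: 49 × 2 = 98
Subtract: 98 - 15 = 83
83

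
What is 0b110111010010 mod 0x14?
Convert 0b110111010010 (binary) → 2048 + 1024 + 256 + 128 + 64 + 16 + 2 = 3538 (decimal)
Convert 0x14 (hexadecimal) → 1×16 + 4 = 20 (decimal)
Compute 3538 mod 20 = 18
18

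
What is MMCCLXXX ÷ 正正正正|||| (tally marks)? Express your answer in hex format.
Convert MMCCLXXX (Roman numeral) → 1000 + 1000 + 100 + 100 + 50 + 10 + 10 + 10 = 2280 (decimal)
Convert 正正正正|||| (tally marks) → 5 + 5 + 5 + 5 + 4 = 24 (decimal)
Compute 2280 ÷ 24 = 95
Convert 95 (decimal) → 95 = 5×16 + 15 → 0x5F (hexadecimal)
0x5F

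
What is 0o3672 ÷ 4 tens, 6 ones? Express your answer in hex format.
Convert 0o3672 (octal) → 3×512 + 6×64 + 7×8 + 2 = 1978 (decimal)
Convert 4 tens, 6 ones (place-value notation) → 4×10 + 6 = 46 (decimal)
Compute 1978 ÷ 46 = 43
Convert 43 (decimal) → 43 = 2×16 + 11 → 0x2B (hexadecimal)
0x2B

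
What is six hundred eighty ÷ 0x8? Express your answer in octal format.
Convert six hundred eighty (English words) → 6×100 + 80 = 680 (decimal)
Convert 0x8 (hexadecimal) → 8 (decimal)
Compute 680 ÷ 8 = 85
Convert 85 (decimal) → 85 = 1×64 + 2×8 + 5 → 0o125 (octal)
0o125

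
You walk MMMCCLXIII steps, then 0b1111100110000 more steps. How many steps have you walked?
Convert MMMCCLXIII (Roman numeral) → 1000 + 1000 + 1000 + 100 + 100 + 50 + 10 + 1 + 1 + 1 = 3263 (decimal)
Convert 0b1111100110000 (binary) → 4096 + 2048 + 1024 + 512 + 256 + 32 + 16 = 7984 (decimal)
Compute 3263 + 7984 = 11247
11247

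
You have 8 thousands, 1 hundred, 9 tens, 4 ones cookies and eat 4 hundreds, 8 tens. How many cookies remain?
Convert 8 thousands, 1 hundred, 9 tens, 4 ones (place-value notation) → 8×1000 + 1×100 + 9×10 + 4 = 8194 (decimal)
Convert 4 hundreds, 8 tens (place-value notation) → 4×100 + 8×10 = 480 (decimal)
Compute 8194 - 480 = 7714
7714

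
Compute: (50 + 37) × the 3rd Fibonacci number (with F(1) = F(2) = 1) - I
Convert the 3rd Fibonacci number (with F(1) = F(2) = 1) (Fibonacci index) → 1, 1, 2 → 2 (decimal)
Convert I (Roman numeral) → 1 (decimal)
Expression in decimal: (50 + 37) × 2 - 1
Parentheses first: 50 + 37 = 87
Multiply: 87 × 2 = 174
Subtract: 174 - 1 = 173
173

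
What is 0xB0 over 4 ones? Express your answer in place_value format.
Convert 0xB0 (hexadecimal) → 11×16 = 176 (decimal)
Convert 4 ones (place-value notation) → 4 (decimal)
Compute 176 ÷ 4 = 44
Convert 44 (decimal) → 44 = 4×10 + 4 → 4 tens, 4 ones (place-value notation)
4 tens, 4 ones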